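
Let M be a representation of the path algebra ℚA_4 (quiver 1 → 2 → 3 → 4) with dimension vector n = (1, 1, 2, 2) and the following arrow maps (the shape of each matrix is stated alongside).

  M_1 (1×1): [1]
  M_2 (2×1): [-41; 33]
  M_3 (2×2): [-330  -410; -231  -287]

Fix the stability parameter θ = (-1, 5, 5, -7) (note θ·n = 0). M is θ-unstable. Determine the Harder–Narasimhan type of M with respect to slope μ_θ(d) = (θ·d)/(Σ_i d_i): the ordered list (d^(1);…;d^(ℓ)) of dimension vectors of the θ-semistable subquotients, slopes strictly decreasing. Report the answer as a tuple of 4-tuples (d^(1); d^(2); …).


Via rank(M_{q-1}∘⋯∘M_p): M ≅ I[1,3], I[3,4], I[4,4].
μ_θ-semistable layers: μ^(1)=5; μ^(2)=-1; μ^(3)=-7

((0, 1, 1, 0); (1, 0, 1, 1); (0, 0, 0, 1))


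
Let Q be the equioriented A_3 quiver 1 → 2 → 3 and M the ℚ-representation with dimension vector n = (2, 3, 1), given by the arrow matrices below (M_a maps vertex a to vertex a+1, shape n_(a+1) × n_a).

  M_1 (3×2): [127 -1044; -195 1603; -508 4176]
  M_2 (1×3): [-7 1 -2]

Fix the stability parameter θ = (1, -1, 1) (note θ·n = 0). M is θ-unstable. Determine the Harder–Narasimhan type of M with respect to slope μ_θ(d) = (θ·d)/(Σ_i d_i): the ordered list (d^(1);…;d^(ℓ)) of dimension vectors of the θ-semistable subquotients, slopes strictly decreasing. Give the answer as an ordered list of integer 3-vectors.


Interval decomposition of M: I[1,2], I[1,3], I[2,2].
HN type (ℓ=3): μ^(1)=1; μ^(2)=0; μ^(3)=-1

((0, 0, 1); (2, 2, 0); (0, 1, 0))


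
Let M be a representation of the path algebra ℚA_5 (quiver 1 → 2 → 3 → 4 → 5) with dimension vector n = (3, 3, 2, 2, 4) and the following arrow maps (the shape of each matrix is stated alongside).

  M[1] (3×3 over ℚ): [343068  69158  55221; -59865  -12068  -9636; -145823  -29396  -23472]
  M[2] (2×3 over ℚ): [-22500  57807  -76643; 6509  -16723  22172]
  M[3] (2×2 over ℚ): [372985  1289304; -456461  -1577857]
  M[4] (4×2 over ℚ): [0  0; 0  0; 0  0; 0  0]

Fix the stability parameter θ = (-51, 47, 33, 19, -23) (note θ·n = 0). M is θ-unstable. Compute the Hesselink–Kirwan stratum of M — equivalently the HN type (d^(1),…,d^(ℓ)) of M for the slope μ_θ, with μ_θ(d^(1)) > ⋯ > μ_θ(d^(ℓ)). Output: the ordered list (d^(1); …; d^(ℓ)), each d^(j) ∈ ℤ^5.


Via rank(M_{q-1}∘⋯∘M_p): M ≅ I[1,1], I[1,4]^2, I[2,2], I[5,5]^4.
μ_θ-semistable layers: μ^(1)=47; μ^(2)=33; μ^(3)=-23; μ^(4)=-51

((0, 1, 0, 0, 0); (0, 2, 2, 2, 0); (0, 0, 0, 0, 4); (3, 0, 0, 0, 0))


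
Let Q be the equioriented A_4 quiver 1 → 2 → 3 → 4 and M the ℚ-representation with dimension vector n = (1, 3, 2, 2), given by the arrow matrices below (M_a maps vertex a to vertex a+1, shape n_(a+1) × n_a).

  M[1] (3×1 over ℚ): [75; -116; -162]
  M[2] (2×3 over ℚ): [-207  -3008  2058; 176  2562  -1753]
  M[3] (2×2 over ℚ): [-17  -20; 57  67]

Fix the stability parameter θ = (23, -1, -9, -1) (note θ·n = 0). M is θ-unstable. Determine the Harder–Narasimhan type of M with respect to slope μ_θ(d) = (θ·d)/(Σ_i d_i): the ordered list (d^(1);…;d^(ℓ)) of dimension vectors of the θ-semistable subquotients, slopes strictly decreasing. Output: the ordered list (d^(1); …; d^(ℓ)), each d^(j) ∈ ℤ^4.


Barcode: M ≅ I[1,4], I[2,2], I[2,4]. HN layers by μ_θ (3 steps, strictly decreasing):
  μ^(1)=3; μ^(2)=-1; μ^(3)=-5

((1, 1, 1, 1); (0, 1, 0, 1); (0, 1, 1, 0))


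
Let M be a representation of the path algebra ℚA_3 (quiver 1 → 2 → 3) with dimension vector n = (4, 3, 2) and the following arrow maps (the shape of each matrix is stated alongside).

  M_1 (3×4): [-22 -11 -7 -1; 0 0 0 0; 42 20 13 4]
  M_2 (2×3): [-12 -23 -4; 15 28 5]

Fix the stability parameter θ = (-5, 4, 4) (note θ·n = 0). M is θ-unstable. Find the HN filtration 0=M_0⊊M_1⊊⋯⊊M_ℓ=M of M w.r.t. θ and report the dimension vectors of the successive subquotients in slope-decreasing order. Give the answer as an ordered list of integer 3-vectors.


Interval decomposition of M: I[1,1]^2, I[1,2], I[1,3], I[2,3].
HN type (ℓ=2): μ^(1)=4; μ^(2)=-5

((0, 3, 2); (4, 0, 0))


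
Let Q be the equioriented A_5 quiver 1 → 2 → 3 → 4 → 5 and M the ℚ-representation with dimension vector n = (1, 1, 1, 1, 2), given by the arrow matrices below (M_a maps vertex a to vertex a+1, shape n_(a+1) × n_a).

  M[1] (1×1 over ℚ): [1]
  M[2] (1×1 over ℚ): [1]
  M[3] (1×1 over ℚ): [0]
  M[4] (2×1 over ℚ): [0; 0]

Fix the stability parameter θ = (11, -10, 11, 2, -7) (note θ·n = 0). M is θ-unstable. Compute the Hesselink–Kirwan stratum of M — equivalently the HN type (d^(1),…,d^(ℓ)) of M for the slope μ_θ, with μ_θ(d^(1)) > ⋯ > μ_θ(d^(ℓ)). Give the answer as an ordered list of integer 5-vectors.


Interval decomposition of M: I[1,3], I[4,4], I[5,5]^2.
HN type (ℓ=4): μ^(1)=11; μ^(2)=2; μ^(3)=1/2; μ^(4)=-7

((0, 0, 1, 0, 0); (0, 0, 0, 1, 0); (1, 1, 0, 0, 0); (0, 0, 0, 0, 2))


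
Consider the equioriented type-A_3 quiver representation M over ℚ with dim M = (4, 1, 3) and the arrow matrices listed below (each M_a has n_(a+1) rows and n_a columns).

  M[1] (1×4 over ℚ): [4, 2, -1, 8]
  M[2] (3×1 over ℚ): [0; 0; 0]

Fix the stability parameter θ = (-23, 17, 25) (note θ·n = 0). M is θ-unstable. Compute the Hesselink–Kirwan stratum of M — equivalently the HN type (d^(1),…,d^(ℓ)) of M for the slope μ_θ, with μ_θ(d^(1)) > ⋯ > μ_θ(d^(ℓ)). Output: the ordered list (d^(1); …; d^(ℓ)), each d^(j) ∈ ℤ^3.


Barcode: M ≅ I[1,1]^3, I[1,2], I[3,3]^3. HN layers by μ_θ (3 steps, strictly decreasing):
  μ^(1)=25; μ^(2)=17; μ^(3)=-23

((0, 0, 3); (0, 1, 0); (4, 0, 0))


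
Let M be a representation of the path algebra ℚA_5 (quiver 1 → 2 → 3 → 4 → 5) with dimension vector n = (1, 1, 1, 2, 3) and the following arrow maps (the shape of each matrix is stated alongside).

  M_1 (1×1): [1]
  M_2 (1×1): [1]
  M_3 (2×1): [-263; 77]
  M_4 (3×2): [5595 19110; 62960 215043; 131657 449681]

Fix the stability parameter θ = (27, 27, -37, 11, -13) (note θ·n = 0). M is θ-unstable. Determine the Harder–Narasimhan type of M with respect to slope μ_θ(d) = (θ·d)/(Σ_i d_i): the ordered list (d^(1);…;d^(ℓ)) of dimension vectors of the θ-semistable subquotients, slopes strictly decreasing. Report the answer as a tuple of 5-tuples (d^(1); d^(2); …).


Via rank(M_{q-1}∘⋯∘M_p): M ≅ I[1,5], I[4,5], I[5,5].
μ_θ-semistable layers: μ^(1)=3; μ^(2)=-1; μ^(3)=-13

((1, 1, 1, 1, 1); (0, 0, 0, 1, 1); (0, 0, 0, 0, 1))


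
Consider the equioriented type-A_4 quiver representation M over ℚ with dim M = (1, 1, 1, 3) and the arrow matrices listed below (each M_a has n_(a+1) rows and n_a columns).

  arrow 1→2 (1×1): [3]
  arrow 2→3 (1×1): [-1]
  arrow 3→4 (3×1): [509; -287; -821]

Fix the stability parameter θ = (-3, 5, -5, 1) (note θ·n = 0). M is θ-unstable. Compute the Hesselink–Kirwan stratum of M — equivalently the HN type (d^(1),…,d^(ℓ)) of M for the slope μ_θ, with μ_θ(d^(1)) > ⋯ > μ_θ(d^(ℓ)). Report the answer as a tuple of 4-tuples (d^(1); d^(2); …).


Interval decomposition of M: I[1,4], I[4,4]^2.
HN type (ℓ=3): μ^(1)=1; μ^(2)=0; μ^(3)=-3

((0, 0, 0, 3); (0, 1, 1, 0); (1, 0, 0, 0))


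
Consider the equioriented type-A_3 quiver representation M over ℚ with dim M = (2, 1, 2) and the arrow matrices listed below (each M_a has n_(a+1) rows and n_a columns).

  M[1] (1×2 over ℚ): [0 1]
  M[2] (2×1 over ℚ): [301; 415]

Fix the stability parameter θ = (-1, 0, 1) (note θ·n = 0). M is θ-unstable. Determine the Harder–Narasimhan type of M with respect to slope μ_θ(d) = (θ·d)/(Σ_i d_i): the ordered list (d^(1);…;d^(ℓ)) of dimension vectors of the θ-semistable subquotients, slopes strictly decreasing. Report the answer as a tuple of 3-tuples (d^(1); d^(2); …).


Interval decomposition of M: I[1,1], I[1,3], I[3,3].
HN type (ℓ=3): μ^(1)=1; μ^(2)=0; μ^(3)=-1

((0, 0, 2); (0, 1, 0); (2, 0, 0))


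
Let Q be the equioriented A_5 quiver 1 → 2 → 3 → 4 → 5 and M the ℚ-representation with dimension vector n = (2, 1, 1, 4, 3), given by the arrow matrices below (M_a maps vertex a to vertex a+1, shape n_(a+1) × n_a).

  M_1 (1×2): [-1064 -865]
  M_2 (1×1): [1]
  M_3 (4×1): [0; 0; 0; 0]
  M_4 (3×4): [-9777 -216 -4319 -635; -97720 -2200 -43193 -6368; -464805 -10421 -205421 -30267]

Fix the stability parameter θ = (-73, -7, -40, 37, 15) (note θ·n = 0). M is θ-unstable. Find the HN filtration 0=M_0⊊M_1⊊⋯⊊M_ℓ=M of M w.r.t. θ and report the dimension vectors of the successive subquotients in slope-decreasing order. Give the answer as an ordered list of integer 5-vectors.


Barcode: M ≅ I[1,1], I[1,3], I[4,4], I[4,5]^3. HN layers by μ_θ (4 steps, strictly decreasing):
  μ^(1)=37; μ^(2)=26; μ^(3)=-47/2; μ^(4)=-73

((0, 0, 0, 1, 0); (0, 0, 0, 3, 3); (0, 1, 1, 0, 0); (2, 0, 0, 0, 0))


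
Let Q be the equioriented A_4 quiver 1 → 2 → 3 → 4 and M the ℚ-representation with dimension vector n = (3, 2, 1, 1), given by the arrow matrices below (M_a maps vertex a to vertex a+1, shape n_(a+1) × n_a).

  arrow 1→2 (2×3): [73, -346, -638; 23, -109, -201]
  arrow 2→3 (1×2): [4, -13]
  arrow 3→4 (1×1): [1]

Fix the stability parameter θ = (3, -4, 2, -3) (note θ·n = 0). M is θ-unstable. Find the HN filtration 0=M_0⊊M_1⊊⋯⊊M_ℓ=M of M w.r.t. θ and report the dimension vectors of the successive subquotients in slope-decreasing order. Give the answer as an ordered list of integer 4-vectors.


Via rank(M_{q-1}∘⋯∘M_p): M ≅ I[1,1], I[1,2], I[1,4].
μ_θ-semistable layers: μ^(1)=3; μ^(2)=-1/2

((1, 0, 0, 0); (2, 2, 1, 1))


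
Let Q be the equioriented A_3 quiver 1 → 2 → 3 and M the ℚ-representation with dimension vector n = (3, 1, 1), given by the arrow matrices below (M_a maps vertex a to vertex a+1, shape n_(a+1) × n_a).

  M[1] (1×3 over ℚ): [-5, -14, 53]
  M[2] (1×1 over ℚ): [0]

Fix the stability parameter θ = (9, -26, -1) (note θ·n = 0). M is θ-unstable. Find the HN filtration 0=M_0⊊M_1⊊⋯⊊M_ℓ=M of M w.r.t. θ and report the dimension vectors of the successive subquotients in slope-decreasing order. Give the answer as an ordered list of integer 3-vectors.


Barcode: M ≅ I[1,1]^2, I[1,2], I[3,3]. HN layers by μ_θ (3 steps, strictly decreasing):
  μ^(1)=9; μ^(2)=-1; μ^(3)=-17/2

((2, 0, 0); (0, 0, 1); (1, 1, 0))


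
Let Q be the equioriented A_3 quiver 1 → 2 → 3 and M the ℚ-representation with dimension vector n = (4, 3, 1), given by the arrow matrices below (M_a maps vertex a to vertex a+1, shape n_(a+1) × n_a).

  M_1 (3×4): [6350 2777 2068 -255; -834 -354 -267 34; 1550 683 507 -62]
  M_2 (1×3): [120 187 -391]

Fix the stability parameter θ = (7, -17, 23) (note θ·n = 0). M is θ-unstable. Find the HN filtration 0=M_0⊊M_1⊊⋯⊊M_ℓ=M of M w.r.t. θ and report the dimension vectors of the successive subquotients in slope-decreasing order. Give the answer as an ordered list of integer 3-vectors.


Interval decomposition of M: I[1,1], I[1,2]^2, I[1,3].
HN type (ℓ=3): μ^(1)=23; μ^(2)=7; μ^(3)=-5

((0, 0, 1); (1, 0, 0); (3, 3, 0))


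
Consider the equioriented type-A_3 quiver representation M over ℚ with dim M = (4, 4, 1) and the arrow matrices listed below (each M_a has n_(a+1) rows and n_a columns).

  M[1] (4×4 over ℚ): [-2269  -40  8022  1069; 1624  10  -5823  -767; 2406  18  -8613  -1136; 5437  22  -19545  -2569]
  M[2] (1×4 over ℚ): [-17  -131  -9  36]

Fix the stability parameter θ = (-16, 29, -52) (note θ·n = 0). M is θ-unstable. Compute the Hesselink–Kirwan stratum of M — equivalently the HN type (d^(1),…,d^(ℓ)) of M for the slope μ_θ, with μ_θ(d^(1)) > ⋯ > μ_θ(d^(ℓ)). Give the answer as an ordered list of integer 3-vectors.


Via rank(M_{q-1}∘⋯∘M_p): M ≅ I[1,1], I[1,2]^2, I[1,3], I[2,2].
μ_θ-semistable layers: μ^(1)=29; μ^(2)=-23/2; μ^(3)=-16

((0, 3, 0); (0, 1, 1); (4, 0, 0))


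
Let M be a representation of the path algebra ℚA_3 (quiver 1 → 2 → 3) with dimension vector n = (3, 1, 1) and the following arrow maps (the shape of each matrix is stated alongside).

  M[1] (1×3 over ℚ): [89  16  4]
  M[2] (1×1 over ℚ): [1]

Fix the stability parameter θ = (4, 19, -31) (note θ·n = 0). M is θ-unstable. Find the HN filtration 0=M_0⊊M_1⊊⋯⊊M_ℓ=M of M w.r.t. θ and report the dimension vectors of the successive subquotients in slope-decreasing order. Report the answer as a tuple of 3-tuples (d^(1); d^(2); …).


Barcode: M ≅ I[1,1]^2, I[1,3]. HN layers by μ_θ (2 steps, strictly decreasing):
  μ^(1)=4; μ^(2)=-8/3

((2, 0, 0); (1, 1, 1))


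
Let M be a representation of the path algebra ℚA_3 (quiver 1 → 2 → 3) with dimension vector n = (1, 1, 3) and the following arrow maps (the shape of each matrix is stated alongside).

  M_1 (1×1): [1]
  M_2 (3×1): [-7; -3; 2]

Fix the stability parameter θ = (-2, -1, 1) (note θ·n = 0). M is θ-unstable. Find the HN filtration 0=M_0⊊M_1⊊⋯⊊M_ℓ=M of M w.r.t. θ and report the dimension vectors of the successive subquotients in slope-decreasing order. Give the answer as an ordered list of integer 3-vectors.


Interval decomposition of M: I[1,3], I[3,3]^2.
HN type (ℓ=3): μ^(1)=1; μ^(2)=-1; μ^(3)=-2

((0, 0, 3); (0, 1, 0); (1, 0, 0))


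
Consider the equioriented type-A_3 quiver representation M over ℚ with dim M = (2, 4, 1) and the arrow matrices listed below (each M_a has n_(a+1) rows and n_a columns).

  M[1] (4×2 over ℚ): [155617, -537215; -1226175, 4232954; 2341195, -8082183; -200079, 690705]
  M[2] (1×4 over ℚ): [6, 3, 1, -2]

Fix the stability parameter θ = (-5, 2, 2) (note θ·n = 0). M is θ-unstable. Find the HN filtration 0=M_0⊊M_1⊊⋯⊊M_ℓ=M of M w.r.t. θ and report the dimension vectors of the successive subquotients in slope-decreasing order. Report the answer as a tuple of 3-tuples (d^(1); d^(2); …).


Interval decomposition of M: I[1,2], I[1,3], I[2,2]^2.
HN type (ℓ=2): μ^(1)=2; μ^(2)=-5

((0, 4, 1); (2, 0, 0))


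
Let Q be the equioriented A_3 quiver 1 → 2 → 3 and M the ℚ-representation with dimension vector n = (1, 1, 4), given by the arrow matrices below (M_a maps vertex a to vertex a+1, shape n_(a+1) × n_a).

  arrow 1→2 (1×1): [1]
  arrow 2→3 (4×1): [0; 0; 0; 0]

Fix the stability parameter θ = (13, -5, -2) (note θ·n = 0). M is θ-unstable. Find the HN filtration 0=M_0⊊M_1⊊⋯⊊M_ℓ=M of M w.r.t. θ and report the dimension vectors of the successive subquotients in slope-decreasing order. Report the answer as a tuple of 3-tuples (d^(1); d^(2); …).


Barcode: M ≅ I[1,2], I[3,3]^4. HN layers by μ_θ (2 steps, strictly decreasing):
  μ^(1)=4; μ^(2)=-2

((1, 1, 0); (0, 0, 4))


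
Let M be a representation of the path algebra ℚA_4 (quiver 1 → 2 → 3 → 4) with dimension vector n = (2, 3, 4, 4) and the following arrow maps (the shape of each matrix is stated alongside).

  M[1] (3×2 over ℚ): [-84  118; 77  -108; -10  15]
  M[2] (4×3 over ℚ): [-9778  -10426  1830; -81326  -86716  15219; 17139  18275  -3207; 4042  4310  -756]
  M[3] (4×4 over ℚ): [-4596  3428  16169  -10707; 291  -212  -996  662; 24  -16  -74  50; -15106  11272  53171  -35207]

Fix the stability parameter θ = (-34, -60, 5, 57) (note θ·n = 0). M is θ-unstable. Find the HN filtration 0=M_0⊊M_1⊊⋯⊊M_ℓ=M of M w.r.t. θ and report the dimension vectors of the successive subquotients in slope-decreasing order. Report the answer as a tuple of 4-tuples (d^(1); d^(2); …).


Barcode: M ≅ I[1,3], I[1,4], I[2,2], I[3,4]^2, I[4,4]. HN layers by μ_θ (4 steps, strictly decreasing):
  μ^(1)=57; μ^(2)=5; μ^(3)=-47; μ^(4)=-60

((0, 0, 0, 4); (0, 0, 4, 0); (2, 2, 0, 0); (0, 1, 0, 0))


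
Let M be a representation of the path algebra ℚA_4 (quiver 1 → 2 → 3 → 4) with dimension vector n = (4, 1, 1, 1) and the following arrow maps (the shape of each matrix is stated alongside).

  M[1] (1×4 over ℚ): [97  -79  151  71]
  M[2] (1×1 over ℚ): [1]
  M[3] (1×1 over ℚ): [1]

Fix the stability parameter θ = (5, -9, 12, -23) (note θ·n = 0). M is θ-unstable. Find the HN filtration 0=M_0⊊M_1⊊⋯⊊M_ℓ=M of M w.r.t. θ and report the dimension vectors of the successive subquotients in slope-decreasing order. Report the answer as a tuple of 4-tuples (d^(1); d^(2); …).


Interval decomposition of M: I[1,1]^3, I[1,4].
HN type (ℓ=2): μ^(1)=5; μ^(2)=-15/4

((3, 0, 0, 0); (1, 1, 1, 1))


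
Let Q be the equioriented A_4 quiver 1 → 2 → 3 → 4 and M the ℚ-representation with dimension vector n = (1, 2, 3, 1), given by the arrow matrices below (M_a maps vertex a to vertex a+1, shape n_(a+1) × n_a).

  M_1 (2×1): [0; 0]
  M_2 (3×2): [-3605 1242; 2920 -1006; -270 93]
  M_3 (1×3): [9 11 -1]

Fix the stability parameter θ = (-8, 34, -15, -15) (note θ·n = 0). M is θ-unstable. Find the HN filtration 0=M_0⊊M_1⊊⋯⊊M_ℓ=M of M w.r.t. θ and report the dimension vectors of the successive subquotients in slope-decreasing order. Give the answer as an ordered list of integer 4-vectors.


Via rank(M_{q-1}∘⋯∘M_p): M ≅ I[1,1], I[2,3], I[2,4], I[3,3].
μ_θ-semistable layers: μ^(1)=19/2; μ^(2)=4/3; μ^(3)=-8; μ^(4)=-15

((0, 1, 1, 0); (0, 1, 1, 1); (1, 0, 0, 0); (0, 0, 1, 0))


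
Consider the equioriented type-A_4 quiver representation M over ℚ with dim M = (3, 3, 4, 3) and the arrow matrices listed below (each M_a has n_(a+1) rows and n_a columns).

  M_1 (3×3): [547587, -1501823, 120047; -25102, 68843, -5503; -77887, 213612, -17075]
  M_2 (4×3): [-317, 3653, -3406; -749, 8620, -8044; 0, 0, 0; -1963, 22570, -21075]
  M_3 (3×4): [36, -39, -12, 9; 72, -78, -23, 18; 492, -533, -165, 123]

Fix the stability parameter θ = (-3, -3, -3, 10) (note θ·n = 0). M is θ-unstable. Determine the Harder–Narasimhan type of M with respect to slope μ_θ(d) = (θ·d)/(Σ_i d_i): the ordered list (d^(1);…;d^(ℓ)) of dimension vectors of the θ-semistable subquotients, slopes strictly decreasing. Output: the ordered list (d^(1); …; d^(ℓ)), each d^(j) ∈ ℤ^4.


Interval decomposition of M: I[1,3]^2, I[1,4], I[3,4], I[4,4].
HN type (ℓ=2): μ^(1)=10; μ^(2)=-3

((0, 0, 0, 3); (3, 3, 4, 0))


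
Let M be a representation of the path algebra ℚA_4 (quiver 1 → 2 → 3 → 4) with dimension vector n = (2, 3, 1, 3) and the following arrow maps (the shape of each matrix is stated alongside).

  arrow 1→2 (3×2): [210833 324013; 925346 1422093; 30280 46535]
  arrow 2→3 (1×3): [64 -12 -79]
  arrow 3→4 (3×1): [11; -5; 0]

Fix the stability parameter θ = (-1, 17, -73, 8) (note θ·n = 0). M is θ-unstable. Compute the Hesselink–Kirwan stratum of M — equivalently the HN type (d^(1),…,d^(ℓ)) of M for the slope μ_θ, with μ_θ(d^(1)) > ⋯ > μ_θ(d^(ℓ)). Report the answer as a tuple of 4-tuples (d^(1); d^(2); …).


Barcode: M ≅ I[1,2], I[1,4], I[2,2], I[4,4]^2. HN layers by μ_θ (4 steps, strictly decreasing):
  μ^(1)=17; μ^(2)=8; μ^(3)=-1; μ^(4)=-19

((0, 2, 0, 0); (0, 0, 0, 3); (1, 0, 0, 0); (1, 1, 1, 0))


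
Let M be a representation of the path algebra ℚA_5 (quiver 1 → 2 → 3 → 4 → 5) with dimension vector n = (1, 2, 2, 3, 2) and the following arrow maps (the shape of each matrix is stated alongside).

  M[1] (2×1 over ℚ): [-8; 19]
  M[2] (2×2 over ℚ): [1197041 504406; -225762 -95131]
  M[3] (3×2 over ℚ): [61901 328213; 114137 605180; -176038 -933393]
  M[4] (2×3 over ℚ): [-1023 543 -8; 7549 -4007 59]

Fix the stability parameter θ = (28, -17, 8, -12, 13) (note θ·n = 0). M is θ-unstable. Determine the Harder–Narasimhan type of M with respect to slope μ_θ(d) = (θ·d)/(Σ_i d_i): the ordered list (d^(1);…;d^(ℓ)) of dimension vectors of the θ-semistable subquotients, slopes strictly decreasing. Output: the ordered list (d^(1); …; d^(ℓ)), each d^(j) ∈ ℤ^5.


Barcode: M ≅ I[1,5], I[2,4], I[4,5]. HN layers by μ_θ (5 steps, strictly decreasing):
  μ^(1)=13; μ^(2)=7/4; μ^(3)=-2; μ^(4)=-12; μ^(5)=-17

((0, 0, 0, 0, 2); (1, 1, 1, 1, 0); (0, 0, 1, 1, 0); (0, 0, 0, 1, 0); (0, 1, 0, 0, 0))


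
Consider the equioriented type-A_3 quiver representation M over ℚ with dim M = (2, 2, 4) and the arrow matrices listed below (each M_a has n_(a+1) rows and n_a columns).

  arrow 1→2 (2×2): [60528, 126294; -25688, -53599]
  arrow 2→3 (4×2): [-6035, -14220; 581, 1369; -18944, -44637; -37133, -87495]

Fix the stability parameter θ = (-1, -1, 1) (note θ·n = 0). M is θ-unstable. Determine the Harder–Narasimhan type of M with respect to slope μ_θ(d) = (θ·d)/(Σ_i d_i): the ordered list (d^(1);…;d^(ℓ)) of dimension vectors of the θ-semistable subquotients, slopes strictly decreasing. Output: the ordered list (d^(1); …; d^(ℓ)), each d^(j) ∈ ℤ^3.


Interval decomposition of M: I[1,1], I[1,3], I[2,3], I[3,3]^2.
HN type (ℓ=2): μ^(1)=1; μ^(2)=-1

((0, 0, 4); (2, 2, 0))


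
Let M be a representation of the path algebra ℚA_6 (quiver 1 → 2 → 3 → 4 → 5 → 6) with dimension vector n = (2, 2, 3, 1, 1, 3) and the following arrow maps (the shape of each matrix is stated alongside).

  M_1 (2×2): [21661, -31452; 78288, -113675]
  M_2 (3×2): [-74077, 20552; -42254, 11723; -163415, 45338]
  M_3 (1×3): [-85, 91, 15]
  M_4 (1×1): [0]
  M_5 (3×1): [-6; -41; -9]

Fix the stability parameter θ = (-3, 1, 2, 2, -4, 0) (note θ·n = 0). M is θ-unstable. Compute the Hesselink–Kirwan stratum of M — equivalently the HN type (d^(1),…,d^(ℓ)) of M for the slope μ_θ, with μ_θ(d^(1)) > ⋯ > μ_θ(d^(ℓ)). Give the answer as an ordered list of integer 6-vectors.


Barcode: M ≅ I[1,3], I[1,4], I[3,3], I[5,6], I[6,6]^2. HN layers by μ_θ (5 steps, strictly decreasing):
  μ^(1)=2; μ^(2)=1; μ^(3)=0; μ^(4)=-3; μ^(5)=-4

((0, 0, 3, 1, 0, 0); (0, 2, 0, 0, 0, 0); (0, 0, 0, 0, 0, 3); (2, 0, 0, 0, 0, 0); (0, 0, 0, 0, 1, 0))


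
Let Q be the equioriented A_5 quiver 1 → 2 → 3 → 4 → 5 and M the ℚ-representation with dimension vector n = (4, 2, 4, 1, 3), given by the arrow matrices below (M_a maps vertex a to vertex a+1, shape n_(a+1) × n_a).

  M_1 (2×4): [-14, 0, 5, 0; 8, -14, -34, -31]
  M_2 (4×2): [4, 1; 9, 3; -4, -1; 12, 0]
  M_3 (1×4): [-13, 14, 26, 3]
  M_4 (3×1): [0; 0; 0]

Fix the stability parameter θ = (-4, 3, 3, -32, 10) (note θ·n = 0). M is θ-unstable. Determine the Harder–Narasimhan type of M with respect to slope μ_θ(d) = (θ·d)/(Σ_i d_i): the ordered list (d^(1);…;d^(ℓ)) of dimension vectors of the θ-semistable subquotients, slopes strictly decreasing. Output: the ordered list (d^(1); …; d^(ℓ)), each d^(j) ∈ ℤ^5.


Via rank(M_{q-1}∘⋯∘M_p): M ≅ I[1,1]^2, I[1,3], I[1,4], I[3,3]^2, I[5,5]^3.
μ_θ-semistable layers: μ^(1)=10; μ^(2)=3; μ^(3)=-4; μ^(4)=-15/2

((0, 0, 0, 0, 3); (0, 1, 3, 0, 0); (3, 0, 0, 0, 0); (1, 1, 1, 1, 0))


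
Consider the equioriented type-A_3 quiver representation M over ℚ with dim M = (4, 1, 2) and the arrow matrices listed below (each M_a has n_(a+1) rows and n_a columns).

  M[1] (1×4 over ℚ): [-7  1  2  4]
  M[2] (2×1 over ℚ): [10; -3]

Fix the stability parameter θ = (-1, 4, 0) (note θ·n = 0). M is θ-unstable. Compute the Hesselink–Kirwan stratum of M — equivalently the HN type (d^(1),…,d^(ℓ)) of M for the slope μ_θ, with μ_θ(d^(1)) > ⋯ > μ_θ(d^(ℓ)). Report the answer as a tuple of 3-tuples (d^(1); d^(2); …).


Via rank(M_{q-1}∘⋯∘M_p): M ≅ I[1,1]^3, I[1,3], I[3,3].
μ_θ-semistable layers: μ^(1)=2; μ^(2)=0; μ^(3)=-1

((0, 1, 1); (0, 0, 1); (4, 0, 0))


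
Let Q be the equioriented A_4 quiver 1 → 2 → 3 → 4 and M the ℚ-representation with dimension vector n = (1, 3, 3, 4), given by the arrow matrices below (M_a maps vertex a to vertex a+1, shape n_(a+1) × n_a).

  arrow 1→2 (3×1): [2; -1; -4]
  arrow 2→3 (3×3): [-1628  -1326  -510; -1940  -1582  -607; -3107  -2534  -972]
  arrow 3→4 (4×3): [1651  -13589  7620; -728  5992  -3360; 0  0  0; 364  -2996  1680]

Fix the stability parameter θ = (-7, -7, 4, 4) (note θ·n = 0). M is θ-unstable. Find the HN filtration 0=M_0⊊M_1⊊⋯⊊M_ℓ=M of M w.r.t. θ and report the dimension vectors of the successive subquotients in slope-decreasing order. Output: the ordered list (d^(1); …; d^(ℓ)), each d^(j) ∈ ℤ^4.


Interval decomposition of M: I[1,3], I[2,3], I[2,4], I[4,4]^3.
HN type (ℓ=2): μ^(1)=4; μ^(2)=-7

((0, 0, 3, 4); (1, 3, 0, 0))


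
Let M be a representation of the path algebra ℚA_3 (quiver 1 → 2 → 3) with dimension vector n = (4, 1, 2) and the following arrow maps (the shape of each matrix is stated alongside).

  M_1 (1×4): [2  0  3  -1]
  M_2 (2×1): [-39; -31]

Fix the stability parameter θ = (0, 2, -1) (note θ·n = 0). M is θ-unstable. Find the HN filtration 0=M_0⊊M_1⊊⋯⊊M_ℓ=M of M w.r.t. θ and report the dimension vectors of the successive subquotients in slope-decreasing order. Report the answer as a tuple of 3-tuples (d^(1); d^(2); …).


Barcode: M ≅ I[1,1]^3, I[1,3], I[3,3]. HN layers by μ_θ (3 steps, strictly decreasing):
  μ^(1)=1/2; μ^(2)=0; μ^(3)=-1

((0, 1, 1); (4, 0, 0); (0, 0, 1))


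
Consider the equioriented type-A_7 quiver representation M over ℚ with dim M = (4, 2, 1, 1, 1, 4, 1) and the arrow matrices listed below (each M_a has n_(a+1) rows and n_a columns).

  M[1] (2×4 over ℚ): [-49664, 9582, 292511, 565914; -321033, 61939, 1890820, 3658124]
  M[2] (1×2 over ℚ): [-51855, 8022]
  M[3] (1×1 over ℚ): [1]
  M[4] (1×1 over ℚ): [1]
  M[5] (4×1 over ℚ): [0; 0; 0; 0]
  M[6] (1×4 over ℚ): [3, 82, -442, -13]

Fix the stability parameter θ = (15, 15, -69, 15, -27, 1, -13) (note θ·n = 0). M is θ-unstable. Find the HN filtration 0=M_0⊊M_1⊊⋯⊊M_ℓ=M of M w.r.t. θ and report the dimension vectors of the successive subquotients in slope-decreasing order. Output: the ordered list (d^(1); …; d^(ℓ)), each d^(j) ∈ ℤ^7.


Barcode: M ≅ I[1,1]^2, I[1,2], I[1,5], I[6,6]^3, I[6,7]. HN layers by μ_θ (4 steps, strictly decreasing):
  μ^(1)=15; μ^(2)=1; μ^(3)=-6; μ^(4)=-13

((3, 1, 0, 0, 0, 0, 0); (0, 0, 0, 0, 0, 3, 0); (0, 0, 0, 1, 1, 1, 1); (1, 1, 1, 0, 0, 0, 0))


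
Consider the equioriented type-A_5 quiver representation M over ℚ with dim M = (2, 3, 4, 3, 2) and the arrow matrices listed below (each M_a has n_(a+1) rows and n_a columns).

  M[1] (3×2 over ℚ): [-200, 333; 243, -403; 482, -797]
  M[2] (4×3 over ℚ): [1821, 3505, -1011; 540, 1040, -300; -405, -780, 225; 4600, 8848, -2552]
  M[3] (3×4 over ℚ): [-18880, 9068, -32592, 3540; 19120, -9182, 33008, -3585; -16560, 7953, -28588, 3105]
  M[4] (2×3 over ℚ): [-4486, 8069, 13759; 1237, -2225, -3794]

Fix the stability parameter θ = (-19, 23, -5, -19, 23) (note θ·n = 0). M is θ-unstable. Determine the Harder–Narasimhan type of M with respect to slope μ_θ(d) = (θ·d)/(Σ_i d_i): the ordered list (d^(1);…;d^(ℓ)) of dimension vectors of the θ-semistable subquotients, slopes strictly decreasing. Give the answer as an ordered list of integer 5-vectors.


Interval decomposition of M: I[1,2], I[1,3], I[2,3], I[3,5]^2, I[4,4].
HN type (ℓ=4): μ^(1)=23; μ^(2)=9; μ^(3)=-12; μ^(4)=-19

((0, 1, 0, 0, 2); (0, 2, 2, 0, 0); (0, 0, 2, 2, 0); (2, 0, 0, 1, 0))


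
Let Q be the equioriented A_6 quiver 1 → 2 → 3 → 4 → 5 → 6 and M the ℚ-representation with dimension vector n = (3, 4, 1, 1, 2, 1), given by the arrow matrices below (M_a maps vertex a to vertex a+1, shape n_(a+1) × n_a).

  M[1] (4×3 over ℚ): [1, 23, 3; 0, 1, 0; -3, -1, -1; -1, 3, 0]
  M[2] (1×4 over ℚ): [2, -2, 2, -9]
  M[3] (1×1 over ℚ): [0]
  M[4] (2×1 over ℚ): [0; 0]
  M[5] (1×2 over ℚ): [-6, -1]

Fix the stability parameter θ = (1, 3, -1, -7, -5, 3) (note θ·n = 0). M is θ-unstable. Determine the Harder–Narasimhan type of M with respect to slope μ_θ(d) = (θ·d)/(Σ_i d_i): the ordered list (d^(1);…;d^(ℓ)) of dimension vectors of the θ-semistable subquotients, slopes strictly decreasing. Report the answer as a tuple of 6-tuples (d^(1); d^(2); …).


Interval decomposition of M: I[1,2]^2, I[1,3], I[2,2], I[4,4], I[5,5], I[5,6].
HN type (ℓ=4): μ^(1)=3; μ^(2)=1; μ^(3)=-5; μ^(4)=-7

((0, 3, 0, 0, 0, 1); (3, 1, 1, 0, 0, 0); (0, 0, 0, 0, 2, 0); (0, 0, 0, 1, 0, 0))


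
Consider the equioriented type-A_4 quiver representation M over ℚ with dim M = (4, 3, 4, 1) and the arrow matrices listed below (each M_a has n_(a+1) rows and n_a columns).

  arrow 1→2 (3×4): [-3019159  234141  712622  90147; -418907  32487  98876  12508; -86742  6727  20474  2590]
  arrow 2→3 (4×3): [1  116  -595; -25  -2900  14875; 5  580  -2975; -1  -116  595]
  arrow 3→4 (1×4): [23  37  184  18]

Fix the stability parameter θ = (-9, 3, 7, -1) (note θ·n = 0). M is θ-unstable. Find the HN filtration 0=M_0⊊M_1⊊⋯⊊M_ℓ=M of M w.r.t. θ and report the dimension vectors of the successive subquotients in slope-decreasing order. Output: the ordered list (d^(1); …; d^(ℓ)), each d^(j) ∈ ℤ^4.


Interval decomposition of M: I[1,1], I[1,2]^2, I[1,3], I[3,3]^2, I[3,4].
HN type (ℓ=3): μ^(1)=7; μ^(2)=3; μ^(3)=-9

((0, 0, 3, 0); (0, 3, 1, 1); (4, 0, 0, 0))


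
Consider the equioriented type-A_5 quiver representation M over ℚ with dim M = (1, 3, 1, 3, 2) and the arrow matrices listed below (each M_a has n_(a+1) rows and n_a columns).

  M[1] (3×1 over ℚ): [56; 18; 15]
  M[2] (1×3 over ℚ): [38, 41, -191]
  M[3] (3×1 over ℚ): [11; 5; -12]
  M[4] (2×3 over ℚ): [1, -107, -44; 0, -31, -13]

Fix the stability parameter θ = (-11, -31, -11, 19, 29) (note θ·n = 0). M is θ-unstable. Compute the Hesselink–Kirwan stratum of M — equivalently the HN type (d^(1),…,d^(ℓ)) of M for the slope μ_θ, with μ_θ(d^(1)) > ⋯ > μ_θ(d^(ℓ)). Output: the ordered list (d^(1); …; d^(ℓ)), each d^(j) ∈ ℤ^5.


Barcode: M ≅ I[1,5], I[2,2]^2, I[4,4], I[4,5]. HN layers by μ_θ (5 steps, strictly decreasing):
  μ^(1)=29; μ^(2)=19; μ^(3)=-11; μ^(4)=-21; μ^(5)=-31

((0, 0, 0, 0, 2); (0, 0, 0, 3, 0); (0, 0, 1, 0, 0); (1, 1, 0, 0, 0); (0, 2, 0, 0, 0))


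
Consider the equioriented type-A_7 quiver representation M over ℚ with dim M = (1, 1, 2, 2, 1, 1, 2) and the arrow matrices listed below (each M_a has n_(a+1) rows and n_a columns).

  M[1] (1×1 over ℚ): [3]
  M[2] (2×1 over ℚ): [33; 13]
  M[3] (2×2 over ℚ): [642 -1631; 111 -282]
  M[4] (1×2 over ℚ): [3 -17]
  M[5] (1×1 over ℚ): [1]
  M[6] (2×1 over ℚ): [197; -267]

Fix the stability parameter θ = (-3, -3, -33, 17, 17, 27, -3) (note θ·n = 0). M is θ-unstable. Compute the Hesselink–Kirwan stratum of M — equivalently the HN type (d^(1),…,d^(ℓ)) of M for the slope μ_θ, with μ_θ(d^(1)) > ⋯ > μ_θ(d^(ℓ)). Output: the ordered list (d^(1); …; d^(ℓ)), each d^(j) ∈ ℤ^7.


Barcode: M ≅ I[1,4], I[3,7], I[7,7]. HN layers by μ_θ (5 steps, strictly decreasing):
  μ^(1)=17; μ^(2)=29/2; μ^(3)=-3; μ^(4)=-13; μ^(5)=-33

((0, 0, 0, 1, 0, 0, 0); (0, 0, 0, 1, 1, 1, 1); (0, 0, 0, 0, 0, 0, 1); (1, 1, 1, 0, 0, 0, 0); (0, 0, 1, 0, 0, 0, 0))


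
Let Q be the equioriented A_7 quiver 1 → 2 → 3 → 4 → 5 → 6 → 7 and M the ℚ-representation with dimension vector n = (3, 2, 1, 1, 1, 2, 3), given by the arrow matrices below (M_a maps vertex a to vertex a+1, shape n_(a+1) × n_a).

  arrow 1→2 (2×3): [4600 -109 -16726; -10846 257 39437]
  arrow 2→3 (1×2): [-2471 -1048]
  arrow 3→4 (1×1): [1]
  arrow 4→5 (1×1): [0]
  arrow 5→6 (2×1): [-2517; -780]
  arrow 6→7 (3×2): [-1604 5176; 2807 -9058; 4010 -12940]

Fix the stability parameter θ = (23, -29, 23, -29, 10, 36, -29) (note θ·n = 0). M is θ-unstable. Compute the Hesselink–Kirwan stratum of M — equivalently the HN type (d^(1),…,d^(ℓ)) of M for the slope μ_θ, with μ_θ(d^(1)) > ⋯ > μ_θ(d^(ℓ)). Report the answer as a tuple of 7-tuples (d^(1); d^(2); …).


Interval decomposition of M: I[1,1], I[1,2], I[1,4], I[5,7], I[6,6], I[7,7]^2.
HN type (ℓ=5): μ^(1)=36; μ^(2)=23; μ^(3)=17/3; μ^(4)=-3; μ^(5)=-29

((0, 0, 0, 0, 0, 1, 0); (1, 0, 0, 0, 0, 0, 0); (0, 0, 0, 0, 1, 1, 1); (2, 2, 1, 1, 0, 0, 0); (0, 0, 0, 0, 0, 0, 2))


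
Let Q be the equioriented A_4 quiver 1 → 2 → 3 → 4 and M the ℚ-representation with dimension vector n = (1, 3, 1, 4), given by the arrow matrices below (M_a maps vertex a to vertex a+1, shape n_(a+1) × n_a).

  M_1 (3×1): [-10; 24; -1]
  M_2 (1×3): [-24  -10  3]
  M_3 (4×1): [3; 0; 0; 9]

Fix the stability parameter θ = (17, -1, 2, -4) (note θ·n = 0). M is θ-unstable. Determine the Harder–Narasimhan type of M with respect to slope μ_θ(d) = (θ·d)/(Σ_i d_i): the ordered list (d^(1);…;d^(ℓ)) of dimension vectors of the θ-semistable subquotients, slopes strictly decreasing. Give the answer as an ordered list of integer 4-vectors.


Interval decomposition of M: I[1,4], I[2,2]^2, I[4,4]^3.
HN type (ℓ=3): μ^(1)=7/2; μ^(2)=-1; μ^(3)=-4

((1, 1, 1, 1); (0, 2, 0, 0); (0, 0, 0, 3))


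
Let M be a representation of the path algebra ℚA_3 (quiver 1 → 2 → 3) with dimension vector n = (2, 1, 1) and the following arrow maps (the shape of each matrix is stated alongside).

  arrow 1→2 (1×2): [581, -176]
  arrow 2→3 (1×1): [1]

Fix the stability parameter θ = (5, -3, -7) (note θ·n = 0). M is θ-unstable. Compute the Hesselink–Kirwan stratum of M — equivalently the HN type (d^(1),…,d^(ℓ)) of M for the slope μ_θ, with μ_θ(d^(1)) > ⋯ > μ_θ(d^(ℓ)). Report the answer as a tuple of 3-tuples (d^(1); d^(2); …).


Interval decomposition of M: I[1,1], I[1,3].
HN type (ℓ=2): μ^(1)=5; μ^(2)=-5/3

((1, 0, 0); (1, 1, 1))


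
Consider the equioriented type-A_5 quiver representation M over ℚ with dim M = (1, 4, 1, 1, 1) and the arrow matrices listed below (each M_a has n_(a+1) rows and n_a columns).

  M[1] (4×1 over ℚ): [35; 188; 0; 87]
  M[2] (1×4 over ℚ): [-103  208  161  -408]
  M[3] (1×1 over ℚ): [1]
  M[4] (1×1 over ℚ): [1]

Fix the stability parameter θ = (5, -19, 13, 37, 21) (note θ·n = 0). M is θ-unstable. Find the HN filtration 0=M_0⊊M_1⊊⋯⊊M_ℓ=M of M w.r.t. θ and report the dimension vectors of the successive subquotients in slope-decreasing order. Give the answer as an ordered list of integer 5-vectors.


Barcode: M ≅ I[1,5], I[2,2]^3. HN layers by μ_θ (4 steps, strictly decreasing):
  μ^(1)=29; μ^(2)=13; μ^(3)=-7; μ^(4)=-19

((0, 0, 0, 1, 1); (0, 0, 1, 0, 0); (1, 1, 0, 0, 0); (0, 3, 0, 0, 0))


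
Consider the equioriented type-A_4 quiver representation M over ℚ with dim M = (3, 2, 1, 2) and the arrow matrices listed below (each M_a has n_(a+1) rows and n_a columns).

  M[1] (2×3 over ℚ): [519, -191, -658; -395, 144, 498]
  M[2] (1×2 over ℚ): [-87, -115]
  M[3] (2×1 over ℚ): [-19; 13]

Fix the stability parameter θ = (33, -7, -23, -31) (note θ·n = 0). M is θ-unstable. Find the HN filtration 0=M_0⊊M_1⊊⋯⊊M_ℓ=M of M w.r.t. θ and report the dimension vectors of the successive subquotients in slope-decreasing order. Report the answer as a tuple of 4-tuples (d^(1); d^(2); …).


Via rank(M_{q-1}∘⋯∘M_p): M ≅ I[1,1], I[1,2], I[1,4], I[4,4].
μ_θ-semistable layers: μ^(1)=33; μ^(2)=13; μ^(3)=-7; μ^(4)=-31

((1, 0, 0, 0); (1, 1, 0, 0); (1, 1, 1, 1); (0, 0, 0, 1))


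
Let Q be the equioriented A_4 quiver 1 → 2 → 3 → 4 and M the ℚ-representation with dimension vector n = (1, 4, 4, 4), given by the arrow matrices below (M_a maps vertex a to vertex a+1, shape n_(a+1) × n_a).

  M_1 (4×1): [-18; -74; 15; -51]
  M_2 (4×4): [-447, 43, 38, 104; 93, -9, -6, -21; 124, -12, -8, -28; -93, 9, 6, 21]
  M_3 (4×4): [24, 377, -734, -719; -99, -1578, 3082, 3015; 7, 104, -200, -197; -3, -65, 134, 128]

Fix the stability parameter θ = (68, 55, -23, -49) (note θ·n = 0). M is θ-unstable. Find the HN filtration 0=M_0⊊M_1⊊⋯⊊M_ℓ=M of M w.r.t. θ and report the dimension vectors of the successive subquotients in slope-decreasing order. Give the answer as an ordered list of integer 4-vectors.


Via rank(M_{q-1}∘⋯∘M_p): M ≅ I[1,4], I[2,2]^2, I[2,4], I[3,3], I[3,4], I[4,4].
μ_θ-semistable layers: μ^(1)=55; μ^(2)=51/4; μ^(3)=-17/3; μ^(4)=-23; μ^(5)=-36; μ^(6)=-49

((0, 2, 0, 0); (1, 1, 1, 1); (0, 1, 1, 1); (0, 0, 1, 0); (0, 0, 1, 1); (0, 0, 0, 1))


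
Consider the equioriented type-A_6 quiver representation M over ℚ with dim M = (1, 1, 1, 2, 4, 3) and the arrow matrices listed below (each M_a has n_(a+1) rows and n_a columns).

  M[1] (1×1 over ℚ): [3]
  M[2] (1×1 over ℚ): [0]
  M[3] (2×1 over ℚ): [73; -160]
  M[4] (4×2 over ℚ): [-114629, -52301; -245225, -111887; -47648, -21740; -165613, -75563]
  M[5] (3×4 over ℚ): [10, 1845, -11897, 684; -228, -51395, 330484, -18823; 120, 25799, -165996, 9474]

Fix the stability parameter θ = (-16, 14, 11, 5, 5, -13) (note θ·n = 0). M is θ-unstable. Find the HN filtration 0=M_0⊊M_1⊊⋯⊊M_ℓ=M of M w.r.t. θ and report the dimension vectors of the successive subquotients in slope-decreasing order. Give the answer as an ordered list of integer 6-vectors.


Via rank(M_{q-1}∘⋯∘M_p): M ≅ I[1,2], I[3,6], I[4,6], I[5,5], I[5,6].
μ_θ-semistable layers: μ^(1)=14; μ^(2)=5; μ^(3)=2; μ^(4)=-1; μ^(5)=-4; μ^(6)=-16

((0, 1, 0, 0, 0, 0); (0, 0, 0, 0, 1, 0); (0, 0, 1, 1, 1, 1); (0, 0, 0, 1, 1, 1); (0, 0, 0, 0, 1, 1); (1, 0, 0, 0, 0, 0))


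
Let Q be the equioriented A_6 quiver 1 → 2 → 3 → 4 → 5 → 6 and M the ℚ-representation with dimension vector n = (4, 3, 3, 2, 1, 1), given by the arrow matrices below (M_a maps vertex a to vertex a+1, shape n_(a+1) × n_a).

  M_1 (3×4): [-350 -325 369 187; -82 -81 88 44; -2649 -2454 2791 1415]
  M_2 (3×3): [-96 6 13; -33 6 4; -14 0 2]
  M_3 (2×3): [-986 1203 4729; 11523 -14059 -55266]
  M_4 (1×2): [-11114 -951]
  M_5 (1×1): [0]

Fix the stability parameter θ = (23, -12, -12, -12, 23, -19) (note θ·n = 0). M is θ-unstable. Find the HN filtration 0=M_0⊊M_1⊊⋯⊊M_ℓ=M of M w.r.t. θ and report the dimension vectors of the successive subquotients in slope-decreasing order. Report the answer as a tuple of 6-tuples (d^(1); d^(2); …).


Interval decomposition of M: I[1,1], I[1,2], I[1,4], I[1,5], I[3,3], I[6,6].
HN type (ℓ=5): μ^(1)=23; μ^(2)=11/2; μ^(3)=-13/4; μ^(4)=-12; μ^(5)=-19

((1, 0, 0, 0, 1, 0); (1, 1, 0, 0, 0, 0); (2, 2, 2, 2, 0, 0); (0, 0, 1, 0, 0, 0); (0, 0, 0, 0, 0, 1))


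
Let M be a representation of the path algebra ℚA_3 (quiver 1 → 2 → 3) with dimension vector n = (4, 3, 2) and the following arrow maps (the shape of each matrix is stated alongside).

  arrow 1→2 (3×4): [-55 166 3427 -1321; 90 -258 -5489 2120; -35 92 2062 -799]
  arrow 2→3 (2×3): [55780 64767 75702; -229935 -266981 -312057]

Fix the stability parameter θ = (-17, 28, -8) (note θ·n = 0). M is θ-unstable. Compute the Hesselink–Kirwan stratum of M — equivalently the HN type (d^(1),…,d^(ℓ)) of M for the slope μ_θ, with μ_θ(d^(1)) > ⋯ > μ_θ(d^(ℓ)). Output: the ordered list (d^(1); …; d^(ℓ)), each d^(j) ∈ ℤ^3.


Via rank(M_{q-1}∘⋯∘M_p): M ≅ I[1,1]^2, I[1,3]^2, I[2,2].
μ_θ-semistable layers: μ^(1)=28; μ^(2)=10; μ^(3)=-17

((0, 1, 0); (0, 2, 2); (4, 0, 0))


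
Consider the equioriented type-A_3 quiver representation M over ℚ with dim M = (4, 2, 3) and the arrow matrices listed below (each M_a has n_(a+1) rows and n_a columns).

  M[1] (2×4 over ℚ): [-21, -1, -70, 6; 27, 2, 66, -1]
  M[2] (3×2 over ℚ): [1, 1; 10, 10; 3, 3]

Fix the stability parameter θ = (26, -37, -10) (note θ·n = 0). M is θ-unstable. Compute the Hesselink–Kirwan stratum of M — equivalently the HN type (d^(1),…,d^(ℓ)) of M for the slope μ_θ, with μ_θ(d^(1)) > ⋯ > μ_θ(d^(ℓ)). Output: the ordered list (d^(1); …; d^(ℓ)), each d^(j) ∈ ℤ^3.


Interval decomposition of M: I[1,1]^2, I[1,2], I[1,3], I[3,3]^2.
HN type (ℓ=4): μ^(1)=26; μ^(2)=-11/2; μ^(3)=-7; μ^(4)=-10

((2, 0, 0); (1, 1, 0); (1, 1, 1); (0, 0, 2))


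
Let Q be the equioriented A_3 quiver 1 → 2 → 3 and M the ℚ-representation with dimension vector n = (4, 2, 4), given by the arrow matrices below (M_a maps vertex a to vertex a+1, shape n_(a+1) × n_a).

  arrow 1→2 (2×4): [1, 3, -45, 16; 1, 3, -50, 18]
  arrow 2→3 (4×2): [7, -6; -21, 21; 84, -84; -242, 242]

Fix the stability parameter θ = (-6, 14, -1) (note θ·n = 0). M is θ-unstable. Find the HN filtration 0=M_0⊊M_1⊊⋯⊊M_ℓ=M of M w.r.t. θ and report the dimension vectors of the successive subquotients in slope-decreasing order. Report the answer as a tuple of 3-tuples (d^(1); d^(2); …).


Interval decomposition of M: I[1,1]^2, I[1,3]^2, I[3,3]^2.
HN type (ℓ=3): μ^(1)=13/2; μ^(2)=-1; μ^(3)=-6

((0, 2, 2); (0, 0, 2); (4, 0, 0))
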